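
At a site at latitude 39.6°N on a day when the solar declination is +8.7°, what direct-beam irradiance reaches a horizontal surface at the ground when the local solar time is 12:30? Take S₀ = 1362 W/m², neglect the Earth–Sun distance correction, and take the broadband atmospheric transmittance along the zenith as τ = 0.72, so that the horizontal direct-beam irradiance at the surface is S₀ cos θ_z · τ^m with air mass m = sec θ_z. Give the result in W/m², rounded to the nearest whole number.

Hour angle H = 15° × (12.5 − 12) = 7.50°.
cos θ_z = sin(39.6°) sin(8.7°) + cos(39.6°) cos(8.7°) cos(7.50°) = 0.0964 + 0.7551 = 0.8515.
Air mass m = 1/cos θ_z = 1/0.8515 = 1.174; τ^m = 0.72^1.174 = 0.6800.
Surface direct beam = 1362 × 0.8515 × 0.6800 = 788.63 W/m².

789 W/m²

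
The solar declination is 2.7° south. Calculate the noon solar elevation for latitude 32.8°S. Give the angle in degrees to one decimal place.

59.9°

At local solar noon the hour angle is zero, so the elevation is 90° − |φ − δ| = 90° − |-32.8° − (-2.7°)| = 90° − 30.1° = 59.9°.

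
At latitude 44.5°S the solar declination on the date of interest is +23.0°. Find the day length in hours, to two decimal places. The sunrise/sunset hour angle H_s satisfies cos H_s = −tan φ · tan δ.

8.71 hours

−tan φ tan δ = −(-0.9827)(0.4245) = 0.4172; H_s = arccos(0.4172) = 65.34°.
Day length = 2 H_s / 15° h⁻¹ = 130.68° / 15 = 8.712 h.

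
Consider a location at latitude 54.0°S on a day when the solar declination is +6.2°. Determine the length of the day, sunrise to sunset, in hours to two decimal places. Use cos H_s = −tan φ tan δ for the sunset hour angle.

−tan φ tan δ = −(-1.3764)(0.1086) = 0.1495; H_s = arccos(0.1495) = 81.40°.
Day length = 2 H_s / 15° h⁻¹ = 162.80° / 15 = 10.853 h.

10.85 hours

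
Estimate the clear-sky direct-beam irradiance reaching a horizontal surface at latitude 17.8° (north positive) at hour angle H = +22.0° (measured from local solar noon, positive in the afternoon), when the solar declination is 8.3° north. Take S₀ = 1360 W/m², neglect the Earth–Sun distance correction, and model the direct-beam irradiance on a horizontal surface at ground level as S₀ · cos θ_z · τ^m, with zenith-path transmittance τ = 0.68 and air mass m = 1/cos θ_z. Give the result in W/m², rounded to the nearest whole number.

820 W/m²

With φ = 17.8°, δ = 8.3°, H = 22.00°: sin φ sin δ = 0.0441, cos φ cos δ cos H = 0.8736, so cos θ_z = 0.9177.
Air mass m = 1/cos θ_z = 1/0.9177 = 1.090; τ^m = 0.68^1.090 = 0.6568.
Surface direct beam = 1360 × 0.9177 × 0.6568 = 819.73 W/m².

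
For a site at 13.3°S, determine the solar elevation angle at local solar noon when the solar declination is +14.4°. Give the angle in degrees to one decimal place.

62.3°

At local solar noon the hour angle is zero, so the elevation is 90° − |φ − δ| = 90° − |-13.3° − (14.4°)| = 90° − 27.7° = 62.3°.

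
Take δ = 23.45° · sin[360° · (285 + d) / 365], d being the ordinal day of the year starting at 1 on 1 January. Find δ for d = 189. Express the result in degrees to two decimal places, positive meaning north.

360 × (285 + 189) / 365 = 467.507°; sin(467.507°) = 0.9537.
δ = 23.45 × 0.9537 = 22.364° ≈ +22.36°.

+22.36°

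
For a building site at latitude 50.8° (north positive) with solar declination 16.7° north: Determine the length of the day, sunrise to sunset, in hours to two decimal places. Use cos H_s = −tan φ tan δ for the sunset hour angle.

−tan φ tan δ = −(1.2261)(0.3000) = -0.3678; H_s = arccos(-0.3678) = 111.58°.
Day length = 2 H_s / 15° h⁻¹ = 223.16° / 15 = 14.877 h.

14.88 hours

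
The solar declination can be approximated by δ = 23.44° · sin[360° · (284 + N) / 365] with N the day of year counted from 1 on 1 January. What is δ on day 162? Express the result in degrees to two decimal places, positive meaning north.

360 × (284 + 162) / 365 = 439.890°; sin(439.890°) = 0.9845.
δ = 23.44 × 0.9845 = 23.077° ≈ +23.08°.

+23.08°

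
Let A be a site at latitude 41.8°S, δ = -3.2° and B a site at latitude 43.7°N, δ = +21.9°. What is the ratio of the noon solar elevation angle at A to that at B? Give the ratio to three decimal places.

A: 90° − |-41.8 − (-3.2)| = 51.40°.
B: 90° − |43.7 − (21.9)| = 68.20°.
Ratio A/B = 51.4000 / 68.2000 = 0.7537.

0.754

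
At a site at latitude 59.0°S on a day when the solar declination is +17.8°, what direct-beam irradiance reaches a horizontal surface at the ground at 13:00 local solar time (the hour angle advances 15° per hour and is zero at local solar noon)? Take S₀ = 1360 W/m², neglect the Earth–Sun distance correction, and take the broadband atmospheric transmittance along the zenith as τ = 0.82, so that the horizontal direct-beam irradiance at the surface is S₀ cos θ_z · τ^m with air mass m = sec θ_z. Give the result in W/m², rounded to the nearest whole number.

Hour angle H = 15° × (13 − 12) = 15.00°.
cos θ_z = sin(-59.0°) sin(17.8°) + cos(-59.0°) cos(17.8°) cos(15.00°) = -0.2620 + 0.4737 = 0.2117.
Air mass m = 1/cos θ_z = 1/0.2117 = 4.724; τ^m = 0.82^4.724 = 0.3916.
Surface direct beam = 1360 × 0.2117 × 0.3916 = 112.75 W/m².

113 W/m²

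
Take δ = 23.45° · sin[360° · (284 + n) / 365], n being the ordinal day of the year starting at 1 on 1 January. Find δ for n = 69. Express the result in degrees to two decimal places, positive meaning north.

-4.81°

360 × (284 + 69) / 365 = 348.164°; sin(348.164°) = -0.2051.
δ = 23.45 × -0.2051 = -4.810° ≈ -4.81°.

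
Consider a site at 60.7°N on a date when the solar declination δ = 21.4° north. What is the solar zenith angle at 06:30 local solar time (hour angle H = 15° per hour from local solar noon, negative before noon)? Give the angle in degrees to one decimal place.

Hour angle H = 15° × (6.5 − 12) = -82.50°.
cos θ_z = sin φ sin δ + cos φ cos δ cos H = (0.8721)(0.3649) + (0.4894)(0.9311)(0.1305) = 0.3777.
θ_z = arccos(0.3777) = 67.81°.

67.8°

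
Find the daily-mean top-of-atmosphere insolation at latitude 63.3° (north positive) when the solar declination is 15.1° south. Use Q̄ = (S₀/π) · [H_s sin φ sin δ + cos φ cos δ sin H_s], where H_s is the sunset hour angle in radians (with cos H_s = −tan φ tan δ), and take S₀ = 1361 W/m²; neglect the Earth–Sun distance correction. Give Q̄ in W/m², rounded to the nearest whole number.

cos H_s = −tan(63.3°) · tan(-15.1°) = 0.5365, so H_s = arccos(0.5365) = 57.55°. In radians, H_s = 1.0044.
H_s sin φ sin δ = 1.0044 × 0.8934 × -0.2605 = -0.2338.
cos φ cos δ sin H_s = 0.4493 × 0.9655 × 0.8438 = 0.3660.
Q̄ = (1361/π) × (-0.2338 + 0.3660) = 433.22 × 0.1322 = 57.27 W/m².

57 W/m²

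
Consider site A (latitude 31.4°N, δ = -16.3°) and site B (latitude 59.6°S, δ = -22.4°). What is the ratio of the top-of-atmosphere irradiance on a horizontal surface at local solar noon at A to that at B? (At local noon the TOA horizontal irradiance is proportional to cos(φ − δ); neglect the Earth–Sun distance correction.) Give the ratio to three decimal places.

A: cos θ_z = cos(31.4° − (-16.3°)) = 0.6730.
B: cos θ_z = cos(-59.6° − (-22.4°)) = 0.7965.
Ratio A/B = 0.6730 / 0.7965 = 0.8449.

0.845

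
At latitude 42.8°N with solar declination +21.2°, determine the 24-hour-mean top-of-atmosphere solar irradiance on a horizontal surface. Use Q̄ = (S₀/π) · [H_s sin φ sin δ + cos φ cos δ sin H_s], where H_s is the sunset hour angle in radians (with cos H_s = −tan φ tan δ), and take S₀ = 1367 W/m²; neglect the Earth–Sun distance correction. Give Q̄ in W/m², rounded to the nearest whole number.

−tan φ tan δ = −(0.9260)(0.3879) = -0.3592; H_s = arccos(-0.3592) = 111.05°. In radians, H_s = 1.9382.
H_s sin φ sin δ = 1.9382 × 0.6794 × 0.3616 = 0.4762.
cos φ cos δ sin H_s = 0.7337 × 0.9323 × 0.9333 = 0.6384.
Q̄ = (1367/π) × (0.4762 + 0.6384) = 435.13 × 1.1146 = 485.00 W/m².

485 W/m²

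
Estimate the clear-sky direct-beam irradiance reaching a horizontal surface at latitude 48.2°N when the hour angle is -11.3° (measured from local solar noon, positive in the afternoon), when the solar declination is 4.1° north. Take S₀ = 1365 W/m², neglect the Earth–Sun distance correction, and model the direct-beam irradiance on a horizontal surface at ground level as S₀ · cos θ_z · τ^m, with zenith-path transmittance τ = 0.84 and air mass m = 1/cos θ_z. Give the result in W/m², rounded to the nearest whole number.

752 W/m²

With φ = 48.2°, δ = 4.1°, H = -11.30°: sin φ sin δ = 0.0533, cos φ cos δ cos H = 0.6519, so cos θ_z = 0.7052.
Air mass m = 1/cos θ_z = 1/0.7052 = 1.418; τ^m = 0.84^1.418 = 0.7810.
Surface direct beam = 1365 × 0.7052 × 0.7810 = 751.79 W/m².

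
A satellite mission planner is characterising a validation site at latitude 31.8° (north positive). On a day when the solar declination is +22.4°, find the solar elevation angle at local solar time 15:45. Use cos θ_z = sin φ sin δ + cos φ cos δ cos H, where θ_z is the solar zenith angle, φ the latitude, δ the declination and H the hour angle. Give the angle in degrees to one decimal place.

39.6°

Hour angle H = 15° × (15.75 − 12) = 56.25°.
cos θ_z = sin(31.8°) sin(22.4°) + cos(31.8°) cos(22.4°) cos(56.25°) = 0.2008 + 0.4365 = 0.6373.
θ_z = arccos(0.6373) = 50.41°, so the elevation is 90° − 50.41° = 39.59°.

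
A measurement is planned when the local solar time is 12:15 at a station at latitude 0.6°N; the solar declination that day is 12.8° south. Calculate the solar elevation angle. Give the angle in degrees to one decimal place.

Hour angle H = 15° × (12.25 − 12) = 3.75°.
cos θ_z = sin(0.6°) sin(-12.8°) + cos(0.6°) cos(-12.8°) cos(3.75°) = -0.0023 + 0.9730 = 0.9707.
θ_z = arccos(0.9707) = 13.90°, so the elevation is 90° − 13.90° = 76.10°.

76.1°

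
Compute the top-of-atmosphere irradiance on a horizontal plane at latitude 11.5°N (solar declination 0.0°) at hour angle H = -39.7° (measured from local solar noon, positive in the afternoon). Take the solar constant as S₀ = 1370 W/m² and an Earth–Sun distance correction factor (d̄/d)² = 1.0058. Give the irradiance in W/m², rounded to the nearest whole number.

1039 W/m²

cos θ_z = sin(11.5°) sin(0.0°) + cos(11.5°) cos(0.0°) cos(-39.70°) = 0.0000 + 0.7540 = 0.7540.
Top-of-atmosphere irradiance = S₀ (d̄/d)² cos θ_z = 1370 × 1.0058 × 0.7540 = 1038.97 W/m².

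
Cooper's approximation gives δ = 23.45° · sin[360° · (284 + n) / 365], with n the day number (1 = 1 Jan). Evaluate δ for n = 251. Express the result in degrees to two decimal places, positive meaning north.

+5.01°

360 × (284 + 251) / 365 = 527.671°; sin(527.671°) = 0.2135.
δ = 23.45 × 0.2135 = 5.007° ≈ +5.01°.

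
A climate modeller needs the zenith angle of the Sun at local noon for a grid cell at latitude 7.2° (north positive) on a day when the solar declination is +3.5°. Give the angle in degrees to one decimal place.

3.7°

At local solar noon the hour angle is zero, so the zenith angle is |φ − δ| = |7.2° − (3.5°)| = 3.7°.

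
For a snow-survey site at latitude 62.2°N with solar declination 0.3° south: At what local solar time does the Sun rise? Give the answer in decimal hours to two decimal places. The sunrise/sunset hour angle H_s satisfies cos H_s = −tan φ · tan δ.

−tan φ tan δ = −(1.8967)(-0.0052) = 0.0099; H_s = arccos(0.0099) = 89.43°.
Sunrise is at 12 − H_s/15 = 12 − 5.962 = 6.038 h local solar time.

6.04 h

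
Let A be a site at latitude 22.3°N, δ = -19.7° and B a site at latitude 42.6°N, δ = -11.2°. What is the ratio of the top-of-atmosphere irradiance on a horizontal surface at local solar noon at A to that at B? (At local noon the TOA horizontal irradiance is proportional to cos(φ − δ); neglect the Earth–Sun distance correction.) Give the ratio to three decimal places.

1.258

A: cos θ_z = cos(22.3° − (-19.7°)) = 0.7431.
B: cos θ_z = cos(42.6° − (-11.2°)) = 0.5906.
Ratio A/B = 0.7431 / 0.5906 = 1.2582.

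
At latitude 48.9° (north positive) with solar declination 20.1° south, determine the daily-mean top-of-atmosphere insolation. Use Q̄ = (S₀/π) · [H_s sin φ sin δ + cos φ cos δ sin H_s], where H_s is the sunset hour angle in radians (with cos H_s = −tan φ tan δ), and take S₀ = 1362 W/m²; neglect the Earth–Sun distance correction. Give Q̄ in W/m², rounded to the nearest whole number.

cos H_s = −tan(48.9°) · tan(-20.1°) = 0.4195, so H_s = arccos(0.4195) = 65.20°. In radians, H_s = 1.1380.
H_s sin φ sin δ = 1.1380 × 0.7536 × -0.3437 = -0.2948.
cos φ cos δ sin H_s = 0.6574 × 0.9391 × 0.9078 = 0.5604.
Q̄ = (1362/π) × (-0.2948 + 0.5604) = 433.54 × 0.2656 = 115.15 W/m².

115 W/m²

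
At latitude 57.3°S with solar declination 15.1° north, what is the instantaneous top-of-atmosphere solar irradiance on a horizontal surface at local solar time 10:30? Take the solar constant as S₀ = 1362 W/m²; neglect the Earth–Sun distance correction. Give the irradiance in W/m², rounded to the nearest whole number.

Hour angle H = 15° × (10.5 − 12) = -22.50°.
With φ = -57.3°, δ = 15.1°, H = -22.50°: sin φ sin δ = -0.2192, cos φ cos δ cos H = 0.4819, so cos θ_z = 0.2627.
Top-of-atmosphere irradiance = S₀ cos θ_z = 1362 × 0.2627 = 357.80 W/m².

358 W/m²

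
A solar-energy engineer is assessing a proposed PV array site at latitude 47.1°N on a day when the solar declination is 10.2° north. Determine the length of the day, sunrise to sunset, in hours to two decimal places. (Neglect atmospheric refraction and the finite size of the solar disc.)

cos H_s = −tan(47.1°) · tan(10.2°) = -0.1936, so H_s = arccos(-0.1936) = 101.16°.
Day length = 2 H_s / 15° h⁻¹ = 202.32° / 15 = 13.488 h.

13.49 hours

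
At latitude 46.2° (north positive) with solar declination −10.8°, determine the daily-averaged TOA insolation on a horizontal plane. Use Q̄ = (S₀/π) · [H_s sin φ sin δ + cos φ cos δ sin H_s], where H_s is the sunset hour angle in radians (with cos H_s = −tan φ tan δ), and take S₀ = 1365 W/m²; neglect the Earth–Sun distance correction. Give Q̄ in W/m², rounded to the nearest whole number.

209 W/m²

−tan φ tan δ = −(1.0428)(-0.1908) = 0.1990; H_s = arccos(0.1990) = 78.52°. In radians, H_s = 1.3704.
H_s sin φ sin δ = 1.3704 × 0.7218 × -0.1874 = -0.1854.
cos φ cos δ sin H_s = 0.6921 × 0.9823 × 0.9800 = 0.6663.
Q̄ = (1365/π) × (-0.1854 + 0.6663) = 434.49 × 0.4809 = 208.95 W/m².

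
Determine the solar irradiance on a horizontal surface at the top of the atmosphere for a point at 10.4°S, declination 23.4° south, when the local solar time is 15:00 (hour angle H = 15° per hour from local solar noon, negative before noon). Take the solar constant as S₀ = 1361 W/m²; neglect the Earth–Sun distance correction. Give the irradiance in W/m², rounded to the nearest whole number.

Hour angle H = 15° × (15 − 12) = 45.00°.
cos θ_z = sin(-10.4°) sin(-23.4°) + cos(-10.4°) cos(-23.4°) cos(45.00°) = 0.0717 + 0.6383 = 0.7100.
Top-of-atmosphere irradiance = S₀ cos θ_z = 1361 × 0.7100 = 966.31 W/m².

966 W/m²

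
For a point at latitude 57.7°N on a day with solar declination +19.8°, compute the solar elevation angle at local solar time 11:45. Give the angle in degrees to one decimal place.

52.0°

Hour angle H = 15° × (11.75 − 12) = -3.75°.
cos θ_z = sin φ sin δ + cos φ cos δ cos H = (0.8453)(0.3387) + (0.5344)(0.9409)(0.9979) = 0.7881.
θ_z = arccos(0.7881) = 37.99°, so the elevation is 90° − 37.99° = 52.01°.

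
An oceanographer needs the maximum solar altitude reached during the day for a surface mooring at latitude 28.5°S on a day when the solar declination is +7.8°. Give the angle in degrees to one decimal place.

53.7°

At local solar noon the hour angle is zero, so the elevation is 90° − |φ − δ| = 90° − |-28.5° − (7.8°)| = 90° − 36.3° = 53.7°.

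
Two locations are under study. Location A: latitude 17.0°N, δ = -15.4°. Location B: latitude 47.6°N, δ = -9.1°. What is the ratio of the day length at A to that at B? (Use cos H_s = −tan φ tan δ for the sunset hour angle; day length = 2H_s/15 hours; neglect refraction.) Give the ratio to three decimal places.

1.066

A: H_s = arccos(−tan 17.0° · tan -15.4°) = 85.17°, so 2H_s/15 = 11.3560 h.
B: H_s = arccos(−tan 47.6° · tan -9.1°) = 79.90°, so 2H_s/15 = 10.6533 h.
Ratio A/B = 11.3560 / 10.6533 = 1.0660.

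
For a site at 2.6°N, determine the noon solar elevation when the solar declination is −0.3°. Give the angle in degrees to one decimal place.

At local solar noon the hour angle is zero, so the elevation is 90° − |φ − δ| = 90° − |2.6° − (-0.3°)| = 90° − 2.9° = 87.1°.

87.1°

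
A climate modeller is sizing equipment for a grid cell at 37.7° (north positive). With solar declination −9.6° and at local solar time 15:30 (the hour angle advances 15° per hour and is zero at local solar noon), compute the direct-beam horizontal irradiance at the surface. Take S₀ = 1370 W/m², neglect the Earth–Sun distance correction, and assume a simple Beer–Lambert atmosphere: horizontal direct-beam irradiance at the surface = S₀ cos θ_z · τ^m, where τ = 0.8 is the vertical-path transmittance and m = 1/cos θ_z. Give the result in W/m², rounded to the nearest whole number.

281 W/m²

Hour angle H = 15° × (15.5 − 12) = 52.50°.
cos θ_z = sin(37.7°) sin(-9.6°) + cos(37.7°) cos(-9.6°) cos(52.50°) = -0.1020 + 0.4749 = 0.3729.
Air mass m = 1/cos θ_z = 1/0.3729 = 2.682; τ^m = 0.8^2.682 = 0.5497.
Surface direct beam = 1370 × 0.3729 × 0.5497 = 280.83 W/m².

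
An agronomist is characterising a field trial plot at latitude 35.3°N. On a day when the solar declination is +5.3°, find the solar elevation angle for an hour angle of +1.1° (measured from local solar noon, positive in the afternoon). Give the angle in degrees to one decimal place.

cos θ_z = sin φ sin δ + cos φ cos δ cos H = (0.5779)(0.0924) + (0.8161)(0.9957)(0.9998) = 0.8658.
θ_z = arccos(0.8658) = 30.03°, so the elevation is 90° − 30.03° = 59.97°.

60.0°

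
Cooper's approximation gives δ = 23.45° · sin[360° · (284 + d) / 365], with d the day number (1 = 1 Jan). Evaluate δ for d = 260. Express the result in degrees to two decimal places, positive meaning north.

+1.41°

360 × (284 + 260) / 365 = 536.548°; sin(536.548°) = 0.0602.
δ = 23.45 × 0.0602 = 1.412° ≈ +1.41°.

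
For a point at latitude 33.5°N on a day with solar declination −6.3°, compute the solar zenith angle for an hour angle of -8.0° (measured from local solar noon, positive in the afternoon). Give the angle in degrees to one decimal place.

40.5°

cos θ_z = sin φ sin δ + cos φ cos δ cos H = (0.5519)(-0.1097) + (0.8339)(0.9940)(0.9903) = 0.7603.
θ_z = arccos(0.7603) = 40.51°.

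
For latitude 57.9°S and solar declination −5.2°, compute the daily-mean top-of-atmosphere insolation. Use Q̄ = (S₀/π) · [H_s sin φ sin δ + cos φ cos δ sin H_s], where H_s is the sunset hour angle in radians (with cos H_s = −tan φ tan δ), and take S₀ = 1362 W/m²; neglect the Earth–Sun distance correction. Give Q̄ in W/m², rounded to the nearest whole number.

The sunset hour angle satisfies cos H_s = −tan φ tan δ = -0.1451, giving H_s = 98.34°. In radians, H_s = 1.7164.
H_s sin φ sin δ = 1.7164 × -0.8471 × -0.0906 = 0.1317.
cos φ cos δ sin H_s = 0.5314 × 0.9959 × 0.9894 = 0.5236.
Q̄ = (1362/π) × (0.1317 + 0.5236) = 433.54 × 0.6553 = 284.10 W/m².

284 W/m²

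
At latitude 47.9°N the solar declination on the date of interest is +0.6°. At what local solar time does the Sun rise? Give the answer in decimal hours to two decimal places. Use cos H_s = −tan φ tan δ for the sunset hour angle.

−tan φ tan δ = −(1.1067)(0.0105) = -0.0116; H_s = arccos(-0.0116) = 90.66°.
Sunrise is at 12 − H_s/15 = 12 − 6.044 = 5.956 h local solar time.

5.96 h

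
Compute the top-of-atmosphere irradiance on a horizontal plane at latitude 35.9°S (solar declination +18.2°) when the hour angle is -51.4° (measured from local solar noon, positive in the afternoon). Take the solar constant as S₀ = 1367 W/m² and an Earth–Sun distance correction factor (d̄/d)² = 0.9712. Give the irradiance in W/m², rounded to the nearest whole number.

cos θ_z = sin(-35.9°) sin(18.2°) + cos(-35.9°) cos(18.2°) cos(-51.40°) = -0.1831 + 0.4801 = 0.2970.
Top-of-atmosphere irradiance = S₀ (d̄/d)² cos θ_z = 1367 × 0.9712 × 0.2970 = 394.31 W/m².

394 W/m²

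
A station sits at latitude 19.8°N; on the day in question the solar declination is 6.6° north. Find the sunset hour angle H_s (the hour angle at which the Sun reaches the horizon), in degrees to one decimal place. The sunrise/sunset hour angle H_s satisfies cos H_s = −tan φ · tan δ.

92.4°

−tan φ tan δ = −(0.3600)(0.1157) = -0.0417; H_s = arccos(-0.0417) = 92.39°.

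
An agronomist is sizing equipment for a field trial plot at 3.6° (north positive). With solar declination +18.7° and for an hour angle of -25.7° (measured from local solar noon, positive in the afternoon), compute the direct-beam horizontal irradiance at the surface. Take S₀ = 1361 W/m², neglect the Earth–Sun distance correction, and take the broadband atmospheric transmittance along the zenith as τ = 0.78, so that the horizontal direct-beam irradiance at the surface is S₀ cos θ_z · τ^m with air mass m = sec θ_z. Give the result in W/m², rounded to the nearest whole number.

With φ = 3.6°, δ = 18.7°, H = -25.70°: sin φ sin δ = 0.0201, cos φ cos δ cos H = 0.8518, so cos θ_z = 0.8719.
Air mass m = 1/cos θ_z = 1/0.8719 = 1.147; τ^m = 0.78^1.147 = 0.7520.
Surface direct beam = 1361 × 0.8719 × 0.7520 = 892.37 W/m².

892 W/m²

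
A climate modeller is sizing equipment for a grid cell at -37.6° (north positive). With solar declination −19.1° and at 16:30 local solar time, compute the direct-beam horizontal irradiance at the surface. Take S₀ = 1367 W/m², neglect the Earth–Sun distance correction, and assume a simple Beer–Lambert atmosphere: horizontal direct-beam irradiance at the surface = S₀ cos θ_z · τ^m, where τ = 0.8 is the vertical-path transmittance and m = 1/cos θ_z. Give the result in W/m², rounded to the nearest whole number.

Hour angle H = 15° × (16.5 − 12) = 67.50°.
cos θ_z = sin φ sin δ + cos φ cos δ cos H = (-0.6101)(-0.3272) + (0.7923)(0.9449)(0.3827) = 0.4861.
Air mass m = 1/cos θ_z = 1/0.4861 = 2.057; τ^m = 0.8^2.057 = 0.6319.
Surface direct beam = 1367 × 0.4861 × 0.6319 = 419.90 W/m².

420 W/m²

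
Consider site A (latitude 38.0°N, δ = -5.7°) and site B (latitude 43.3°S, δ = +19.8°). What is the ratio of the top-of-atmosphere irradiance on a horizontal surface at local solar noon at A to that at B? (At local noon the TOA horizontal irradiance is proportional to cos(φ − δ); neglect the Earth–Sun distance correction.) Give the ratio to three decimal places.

A: cos θ_z = cos(38.0° − (-5.7°)) = 0.7230.
B: cos θ_z = cos(-43.3° − (19.8°)) = 0.4524.
Ratio A/B = 0.7230 / 0.4524 = 1.5981.

1.598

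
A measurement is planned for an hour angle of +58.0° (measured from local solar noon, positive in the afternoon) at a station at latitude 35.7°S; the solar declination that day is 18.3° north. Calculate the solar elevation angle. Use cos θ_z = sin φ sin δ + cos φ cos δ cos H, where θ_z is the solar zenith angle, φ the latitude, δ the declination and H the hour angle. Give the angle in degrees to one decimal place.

13.0°

cos θ_z = sin(-35.7°) sin(18.3°) + cos(-35.7°) cos(18.3°) cos(58.00°) = -0.1832 + 0.4086 = 0.2254.
θ_z = arccos(0.2254) = 76.97°, so the elevation is 90° − 76.97° = 13.03°.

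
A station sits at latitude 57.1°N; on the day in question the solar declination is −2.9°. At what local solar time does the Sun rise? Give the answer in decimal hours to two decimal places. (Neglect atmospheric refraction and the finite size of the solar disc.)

6.30 h

cos H_s = −tan(57.1°) · tan(-2.9°) = 0.0783, so H_s = arccos(0.0783) = 85.51°.
Sunrise is at 12 − H_s/15 = 12 − 5.701 = 6.299 h local solar time.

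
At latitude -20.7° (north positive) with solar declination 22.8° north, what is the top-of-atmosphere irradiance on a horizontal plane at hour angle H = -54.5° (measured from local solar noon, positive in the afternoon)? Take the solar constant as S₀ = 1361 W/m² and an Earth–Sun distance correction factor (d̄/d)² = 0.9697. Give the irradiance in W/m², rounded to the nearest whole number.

cos θ_z = sin φ sin δ + cos φ cos δ cos H = (-0.3535)(0.3875) + (0.9354)(0.9219)(0.5807) = 0.3638.
Top-of-atmosphere irradiance = S₀ (d̄/d)² cos θ_z = 1361 × 0.9697 × 0.3638 = 480.13 W/m².

480 W/m²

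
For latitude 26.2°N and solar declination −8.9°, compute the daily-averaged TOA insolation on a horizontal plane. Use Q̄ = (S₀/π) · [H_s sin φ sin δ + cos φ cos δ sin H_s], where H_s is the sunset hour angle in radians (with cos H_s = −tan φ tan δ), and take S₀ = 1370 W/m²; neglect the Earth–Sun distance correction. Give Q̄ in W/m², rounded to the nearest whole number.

−tan φ tan δ = −(0.4921)(-0.1566) = 0.0771; H_s = arccos(0.0771) = 85.58°. In radians, H_s = 1.4937.
H_s sin φ sin δ = 1.4937 × 0.4415 × -0.1547 = -0.1020.
cos φ cos δ sin H_s = 0.8973 × 0.9880 × 0.9970 = 0.8839.
Q̄ = (1370/π) × (-0.1020 + 0.8839) = 436.08 × 0.7819 = 340.97 W/m².

341 W/m²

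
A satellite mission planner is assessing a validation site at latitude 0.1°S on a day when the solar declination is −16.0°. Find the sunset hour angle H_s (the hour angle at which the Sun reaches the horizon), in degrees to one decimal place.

−tan φ tan δ = −(-0.0017)(-0.2867) = -0.0005; H_s = arccos(-0.0005) = 90.03°.

90.0°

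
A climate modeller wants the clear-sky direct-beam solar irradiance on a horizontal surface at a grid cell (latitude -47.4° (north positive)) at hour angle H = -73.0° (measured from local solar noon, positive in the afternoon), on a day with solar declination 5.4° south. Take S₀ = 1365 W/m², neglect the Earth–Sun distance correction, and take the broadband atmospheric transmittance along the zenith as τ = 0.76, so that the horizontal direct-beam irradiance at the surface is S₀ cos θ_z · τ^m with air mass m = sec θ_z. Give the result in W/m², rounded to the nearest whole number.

130 W/m²

With φ = -47.4°, δ = -5.4°, H = -73.00°: sin φ sin δ = 0.0693, cos φ cos δ cos H = 0.1970, so cos θ_z = 0.2663.
Air mass m = 1/cos θ_z = 1/0.2663 = 3.755; τ^m = 0.76^3.755 = 0.3568.
Surface direct beam = 1365 × 0.2663 × 0.3568 = 129.70 W/m².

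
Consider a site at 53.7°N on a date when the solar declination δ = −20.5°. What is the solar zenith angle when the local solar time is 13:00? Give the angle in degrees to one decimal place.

75.3°

Hour angle H = 15° × (13 − 12) = 15.00°.
With φ = 53.7°, δ = -20.5°, H = 15.00°: sin φ sin δ = -0.2822, cos φ cos δ cos H = 0.5356, so cos θ_z = 0.2534.
θ_z = arccos(0.2534) = 75.32°.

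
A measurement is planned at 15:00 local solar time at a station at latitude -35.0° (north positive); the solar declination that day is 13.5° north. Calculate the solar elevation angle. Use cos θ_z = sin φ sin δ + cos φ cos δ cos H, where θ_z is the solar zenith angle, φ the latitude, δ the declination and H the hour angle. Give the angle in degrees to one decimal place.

25.4°

Hour angle H = 15° × (15 − 12) = 45.00°.
cos θ_z = sin(-35.0°) sin(13.5°) + cos(-35.0°) cos(13.5°) cos(45.00°) = -0.1339 + 0.5632 = 0.4293.
θ_z = arccos(0.4293) = 64.58°, so the elevation is 90° − 64.58° = 25.42°.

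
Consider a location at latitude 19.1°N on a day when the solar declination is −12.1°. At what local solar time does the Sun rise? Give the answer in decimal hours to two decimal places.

6.28 h

The sunset hour angle satisfies cos H_s = −tan φ tan δ = 0.0742, giving H_s = 85.74°.
Sunrise is at 12 − H_s/15 = 12 − 5.716 = 6.284 h local solar time.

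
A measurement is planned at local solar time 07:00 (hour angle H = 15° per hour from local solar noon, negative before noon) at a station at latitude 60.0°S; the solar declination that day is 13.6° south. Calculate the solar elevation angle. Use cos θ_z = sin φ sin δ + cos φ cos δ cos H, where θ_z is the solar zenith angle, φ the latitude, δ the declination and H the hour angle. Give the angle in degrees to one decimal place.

19.2°

Hour angle H = 15° × (7 − 12) = -75.00°.
cos θ_z = sin(-60.0°) sin(-13.6°) + cos(-60.0°) cos(-13.6°) cos(-75.00°) = 0.2036 + 0.1258 = 0.3294.
θ_z = arccos(0.3294) = 70.77°, so the elevation is 90° − 70.77° = 19.23°.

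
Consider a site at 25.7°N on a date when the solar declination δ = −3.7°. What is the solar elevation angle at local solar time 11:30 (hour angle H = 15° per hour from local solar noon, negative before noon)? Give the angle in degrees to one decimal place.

Hour angle H = 15° × (11.5 − 12) = -7.50°.
With φ = 25.7°, δ = -3.7°, H = -7.50°: sin φ sin δ = -0.0280, cos φ cos δ cos H = 0.8915, so cos θ_z = 0.8635.
θ_z = arccos(0.8635) = 30.29°, so the elevation is 90° − 30.29° = 59.71°.

59.7°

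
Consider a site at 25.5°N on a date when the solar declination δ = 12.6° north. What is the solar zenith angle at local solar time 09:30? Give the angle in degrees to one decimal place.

Hour angle H = 15° × (9.5 − 12) = -37.50°.
cos θ_z = sin(25.5°) sin(12.6°) + cos(25.5°) cos(12.6°) cos(-37.50°) = 0.0939 + 0.6988 = 0.7927.
θ_z = arccos(0.7927) = 37.56°.

37.6°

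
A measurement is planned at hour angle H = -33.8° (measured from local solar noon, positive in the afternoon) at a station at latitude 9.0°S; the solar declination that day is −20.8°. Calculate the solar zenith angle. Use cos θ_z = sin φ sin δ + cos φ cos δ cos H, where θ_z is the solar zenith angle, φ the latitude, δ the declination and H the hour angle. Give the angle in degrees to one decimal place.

34.6°

cos θ_z = sin φ sin δ + cos φ cos δ cos H = (-0.1564)(-0.3551) + (0.9877)(0.9348)(0.8310) = 0.8228.
θ_z = arccos(0.8228) = 34.63°.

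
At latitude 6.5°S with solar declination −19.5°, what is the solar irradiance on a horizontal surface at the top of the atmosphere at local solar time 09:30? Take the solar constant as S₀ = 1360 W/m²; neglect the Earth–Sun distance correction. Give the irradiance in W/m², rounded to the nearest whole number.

Hour angle H = 15° × (9.5 − 12) = -37.50°.
cos θ_z = sin(-6.5°) sin(-19.5°) + cos(-6.5°) cos(-19.5°) cos(-37.50°) = 0.0378 + 0.7430 = 0.7808.
Top-of-atmosphere irradiance = S₀ cos θ_z = 1360 × 0.7808 = 1061.89 W/m².

1062 W/m²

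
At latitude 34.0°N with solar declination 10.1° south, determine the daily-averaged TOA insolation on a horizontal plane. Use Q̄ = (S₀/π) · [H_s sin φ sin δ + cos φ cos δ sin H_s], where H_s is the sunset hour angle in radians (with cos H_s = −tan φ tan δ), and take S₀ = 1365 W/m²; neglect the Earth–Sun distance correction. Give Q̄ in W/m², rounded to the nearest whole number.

cos H_s = −tan(34.0°) · tan(-10.1°) = 0.1201, so H_s = arccos(0.1201) = 83.10°. In radians, H_s = 1.4504.
H_s sin φ sin δ = 1.4504 × 0.5592 × -0.1754 = -0.1423.
cos φ cos δ sin H_s = 0.8290 × 0.9845 × 0.9928 = 0.8103.
Q̄ = (1365/π) × (-0.1423 + 0.8103) = 434.49 × 0.6680 = 290.24 W/m².

290 W/m²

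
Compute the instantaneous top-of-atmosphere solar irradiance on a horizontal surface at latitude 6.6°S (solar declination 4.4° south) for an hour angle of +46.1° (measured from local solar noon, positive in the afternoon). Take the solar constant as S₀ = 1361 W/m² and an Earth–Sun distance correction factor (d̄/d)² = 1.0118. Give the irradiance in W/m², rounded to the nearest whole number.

958 W/m²

cos θ_z = sin(-6.6°) sin(-4.4°) + cos(-6.6°) cos(-4.4°) cos(46.10°) = 0.0088 + 0.6868 = 0.6956.
Top-of-atmosphere irradiance = S₀ (d̄/d)² cos θ_z = 1361 × 1.0118 × 0.6956 = 957.88 W/m².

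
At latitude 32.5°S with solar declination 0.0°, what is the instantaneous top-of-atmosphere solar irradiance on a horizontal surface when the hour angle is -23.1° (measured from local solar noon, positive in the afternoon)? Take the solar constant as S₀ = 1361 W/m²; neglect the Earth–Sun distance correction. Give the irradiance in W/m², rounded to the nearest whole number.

cos θ_z = sin φ sin δ + cos φ cos δ cos H = (-0.5373)(0.0000) + (0.8434)(1.0000)(0.9198) = 0.7758.
Top-of-atmosphere irradiance = S₀ cos θ_z = 1361 × 0.7758 = 1055.86 W/m².

1056 W/m²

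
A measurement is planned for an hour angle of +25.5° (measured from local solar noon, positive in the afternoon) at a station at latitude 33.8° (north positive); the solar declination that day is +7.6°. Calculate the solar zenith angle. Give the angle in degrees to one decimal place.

35.2°

cos θ_z = sin(33.8°) sin(7.6°) + cos(33.8°) cos(7.6°) cos(25.50°) = 0.0736 + 0.7434 = 0.8170.
θ_z = arccos(0.8170) = 35.21°.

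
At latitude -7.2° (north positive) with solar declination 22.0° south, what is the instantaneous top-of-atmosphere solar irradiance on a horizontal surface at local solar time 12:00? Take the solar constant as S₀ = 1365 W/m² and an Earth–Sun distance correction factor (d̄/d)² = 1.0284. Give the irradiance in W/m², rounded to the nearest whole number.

1357 W/m²

Hour angle H = 15° × (12 − 12) = 0.00°.
cos θ_z = sin(-7.2°) sin(-22.0°) + cos(-7.2°) cos(-22.0°) cos(0.00°) = 0.0470 + 0.9199 = 0.9669.
Top-of-atmosphere irradiance = S₀ (d̄/d)² cos θ_z = 1365 × 1.0284 × 0.9669 = 1357.30 W/m².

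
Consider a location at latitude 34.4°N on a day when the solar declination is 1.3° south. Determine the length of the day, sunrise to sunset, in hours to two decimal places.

11.88 hours

The sunset hour angle satisfies cos H_s = −tan φ tan δ = 0.0155, giving H_s = 89.11°.
Day length = 2 H_s / 15° h⁻¹ = 178.22° / 15 = 11.881 h.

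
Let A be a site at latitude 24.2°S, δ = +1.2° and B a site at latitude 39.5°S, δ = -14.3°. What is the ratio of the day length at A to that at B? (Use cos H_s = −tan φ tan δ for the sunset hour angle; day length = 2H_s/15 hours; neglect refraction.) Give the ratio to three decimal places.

A: H_s = arccos(−tan -24.2° · tan 1.2°) = 89.46°, so 2H_s/15 = 11.9280 h.
B: H_s = arccos(−tan -39.5° · tan -14.3°) = 102.13°, so 2H_s/15 = 13.6173 h.
Ratio A/B = 11.9280 / 13.6173 = 0.8759.

0.876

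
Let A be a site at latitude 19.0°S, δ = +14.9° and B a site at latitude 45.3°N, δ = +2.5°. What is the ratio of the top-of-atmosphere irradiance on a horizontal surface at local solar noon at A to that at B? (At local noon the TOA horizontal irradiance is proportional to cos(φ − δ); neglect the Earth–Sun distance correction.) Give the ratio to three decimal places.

1.131

A: cos θ_z = cos(-19.0° − (14.9°)) = 0.8300.
B: cos θ_z = cos(45.3° − (2.5°)) = 0.7337.
Ratio A/B = 0.8300 / 0.7337 = 1.1313.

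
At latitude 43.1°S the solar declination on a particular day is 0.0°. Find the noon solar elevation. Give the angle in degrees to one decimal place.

At local solar noon the hour angle is zero, so the elevation is 90° − |φ − δ| = 90° − |-43.1° − (0.0°)| = 90° − 43.1° = 46.9°.

46.9°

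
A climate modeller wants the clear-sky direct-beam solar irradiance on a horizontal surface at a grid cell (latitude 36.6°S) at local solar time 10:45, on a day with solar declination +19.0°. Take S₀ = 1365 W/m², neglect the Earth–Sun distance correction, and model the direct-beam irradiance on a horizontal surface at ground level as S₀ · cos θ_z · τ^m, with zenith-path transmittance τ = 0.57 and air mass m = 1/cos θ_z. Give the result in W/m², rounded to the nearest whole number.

Hour angle H = 15° × (10.75 − 12) = -18.75°.
With φ = -36.6°, δ = 19.0°, H = -18.75°: sin φ sin δ = -0.1941, cos φ cos δ cos H = 0.7188, so cos θ_z = 0.5247.
Air mass m = 1/cos θ_z = 1/0.5247 = 1.906; τ^m = 0.57^1.906 = 0.3425.
Surface direct beam = 1365 × 0.5247 × 0.3425 = 245.30 W/m².

245 W/m²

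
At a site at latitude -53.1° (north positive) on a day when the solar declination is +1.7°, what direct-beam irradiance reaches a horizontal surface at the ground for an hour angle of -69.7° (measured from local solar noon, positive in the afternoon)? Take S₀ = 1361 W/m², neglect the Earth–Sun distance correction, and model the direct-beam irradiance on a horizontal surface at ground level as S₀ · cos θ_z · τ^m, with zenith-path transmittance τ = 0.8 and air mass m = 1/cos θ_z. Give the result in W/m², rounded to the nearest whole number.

cos θ_z = sin(-53.1°) sin(1.7°) + cos(-53.1°) cos(1.7°) cos(-69.70°) = -0.0237 + 0.2082 = 0.1845.
Air mass m = 1/cos θ_z = 1/0.1845 = 5.420; τ^m = 0.8^5.420 = 0.2984.
Surface direct beam = 1361 × 0.1845 × 0.2984 = 74.93 W/m².

75 W/m²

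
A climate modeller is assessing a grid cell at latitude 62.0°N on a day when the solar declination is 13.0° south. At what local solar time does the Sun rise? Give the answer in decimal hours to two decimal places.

−tan φ tan δ = −(1.8807)(-0.2309) = 0.4343; H_s = arccos(0.4343) = 64.26°.
Sunrise is at 12 − H_s/15 = 12 − 4.284 = 7.716 h local solar time.

7.72 h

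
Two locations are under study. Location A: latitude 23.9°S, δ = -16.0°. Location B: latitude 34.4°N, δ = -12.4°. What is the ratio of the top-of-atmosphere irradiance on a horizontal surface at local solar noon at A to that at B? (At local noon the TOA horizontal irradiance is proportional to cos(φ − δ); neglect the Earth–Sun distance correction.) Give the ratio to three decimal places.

1.447

A: cos θ_z = cos(-23.9° − (-16.0°)) = 0.9905.
B: cos θ_z = cos(34.4° − (-12.4°)) = 0.6845.
Ratio A/B = 0.9905 / 0.6845 = 1.4470.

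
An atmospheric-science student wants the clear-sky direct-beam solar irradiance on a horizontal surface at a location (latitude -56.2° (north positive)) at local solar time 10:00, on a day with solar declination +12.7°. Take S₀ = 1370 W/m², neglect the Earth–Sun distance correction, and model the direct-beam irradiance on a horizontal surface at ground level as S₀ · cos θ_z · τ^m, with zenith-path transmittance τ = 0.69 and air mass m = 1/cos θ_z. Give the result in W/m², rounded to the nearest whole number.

Hour angle H = 15° × (10 − 12) = -30.00°.
With φ = -56.2°, δ = 12.7°, H = -30.00°: sin φ sin δ = -0.1827, cos φ cos δ cos H = 0.4700, so cos θ_z = 0.2873.
Air mass m = 1/cos θ_z = 1/0.2873 = 3.481; τ^m = 0.69^3.481 = 0.2748.
Surface direct beam = 1370 × 0.2873 × 0.2748 = 108.16 W/m².

108 W/m²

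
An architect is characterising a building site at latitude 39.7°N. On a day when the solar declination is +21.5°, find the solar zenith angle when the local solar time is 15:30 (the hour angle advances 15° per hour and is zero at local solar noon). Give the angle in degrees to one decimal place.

47.9°

Hour angle H = 15° × (15.5 − 12) = 52.50°.
cos θ_z = sin(39.7°) sin(21.5°) + cos(39.7°) cos(21.5°) cos(52.50°) = 0.2341 + 0.4358 = 0.6699.
θ_z = arccos(0.6699) = 47.94°.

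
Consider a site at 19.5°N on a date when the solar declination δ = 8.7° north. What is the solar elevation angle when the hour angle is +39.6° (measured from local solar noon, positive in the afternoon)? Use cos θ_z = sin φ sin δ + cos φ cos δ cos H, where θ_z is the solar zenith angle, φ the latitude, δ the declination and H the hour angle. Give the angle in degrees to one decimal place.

50.2°

cos θ_z = sin φ sin δ + cos φ cos δ cos H = (0.3338)(0.1513) + (0.9426)(0.9885)(0.7705) = 0.7684.
θ_z = arccos(0.7684) = 39.79°, so the elevation is 90° − 39.79° = 50.21°.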